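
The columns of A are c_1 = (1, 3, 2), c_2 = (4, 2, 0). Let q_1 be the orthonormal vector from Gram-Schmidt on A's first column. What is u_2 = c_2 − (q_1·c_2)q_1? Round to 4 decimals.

c_1 = (1, 3, 2); ‖c_1‖ = 3.7417, so q_1 = (0.2673, 0.8018, 0.5345).
q_1·c_2 = 0.2673·4 + 0.8018·2 + 0.5345·0 = 2.6726.
u_2 = c_2 − 2.6726·q_1 = (3.2857, -0.1429, -1.4286).

u_2 = (3.2857, -0.1429, -1.4286)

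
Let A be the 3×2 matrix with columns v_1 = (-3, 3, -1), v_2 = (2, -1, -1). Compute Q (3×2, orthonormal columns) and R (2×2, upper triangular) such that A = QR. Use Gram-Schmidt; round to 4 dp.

v_1 = (-3, 3, -1); ‖v_1‖ = 4.3589, so e_1 = (-0.6882, 0.6882, -0.2294).
e_1·v_2 = (-0.6882)·2 + 0.6882·(-1) + (-0.2294)·(-1) = -1.8353.
u_2 = v_2 + 1.8353·e_1 = (0.7368, 0.2632, -1.4211).
‖u_2‖ = 1.6222, so e_2 = (0.4542, 0.1622, -0.8760).

Q = [[-0.6882, 0.4542], [0.6882, 0.1622], [-0.2294, -0.8760]], R = [[4.3589, -1.8353], [0.0000, 1.6222]]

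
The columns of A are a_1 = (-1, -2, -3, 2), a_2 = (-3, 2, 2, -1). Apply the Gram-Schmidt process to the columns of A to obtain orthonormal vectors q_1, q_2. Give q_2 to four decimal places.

q_2 = (-0.9526, 0.2722, 0.1361, 0.0000)

q_1 = a_1/‖a_1‖ = (-1, -2, -3, 2)/4.2426 = (-0.2357, -0.4714, -0.7071, 0.4714).
r_{12} = q_1·a_2 = -2.1213.
u_2 = a_2 + 2.1213·q_1 = (-3.5000, 1.0000, 0.5000, 0.0000).
‖u_2‖ = 3.6742, so q_2 = (-0.9526, 0.2722, 0.1361, 0.0000).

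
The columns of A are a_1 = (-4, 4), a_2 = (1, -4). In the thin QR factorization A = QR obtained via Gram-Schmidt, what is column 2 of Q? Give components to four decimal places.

a_1 = (-4, 4); ‖a_1‖ = 5.6569, so q_1 = (-0.7071, 0.7071).
q_1·a_2 = (-0.7071)·1 + 0.7071·(-4) = -3.5355.
u_2 = a_2 + 3.5355·q_1 = (-1.5000, -1.5000).
‖u_2‖ = 2.1213, so q_2 = (-0.7071, -0.7071).

q_2 = (-0.7071, -0.7071)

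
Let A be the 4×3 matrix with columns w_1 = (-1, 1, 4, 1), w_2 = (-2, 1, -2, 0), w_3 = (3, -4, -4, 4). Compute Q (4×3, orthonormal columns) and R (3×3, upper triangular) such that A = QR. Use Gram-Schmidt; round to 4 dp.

e_1 = w_1/‖w_1‖ = (-1, 1, 4, 1)/4.3589 = (-0.2294, 0.2294, 0.9177, 0.2294).
r_{12} = e_1·w_2 = -1.1471.
u_2 = w_2 + 1.1471·e_1 = (-2.2632, 1.2632, -0.9474, 0.2632).
‖u_2‖ = 2.7720, so e_2 = (-0.8164, 0.4557, -0.3418, 0.0949).
r_{13} = e_1·w_3 = -4.3589; r_{23} = e_2·w_3 = -2.5252.
u_3 = w_3 + 4.3589·e_1 + 2.5252·e_2 = (-0.0616, -1.8493, -0.8630, 5.2397).
‖u_3‖ = 5.6235, so e_3 = (-0.0110, -0.3289, -0.1535, 0.9318).

Q = [[-0.2294, -0.8164, -0.0110], [0.2294, 0.4557, -0.3289], [0.9177, -0.3418, -0.1535], [0.2294, 0.0949, 0.9318]], R = [[4.3589, -1.1471, -4.3589], [0.0000, 2.7720, -2.5252], [0.0000, 0.0000, 5.6235]]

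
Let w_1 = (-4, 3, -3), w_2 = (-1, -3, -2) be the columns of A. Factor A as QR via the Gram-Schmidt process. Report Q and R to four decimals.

Q = [[-0.6860, -0.2361], [0.5145, -0.8262], [-0.5145, -0.5115]], R = [[5.8310, 0.1715], [0.0000, 3.7377]]

w_1 = (-4, 3, -3); ‖w_1‖ = 5.8310, so e_1 = (-0.6860, 0.5145, -0.5145).
e_1·w_2 = (-0.6860)·(-1) + 0.5145·(-3) + (-0.5145)·(-2) = 0.1715.
u_2 = w_2 − 0.1715·e_1 = (-0.8824, -3.0882, -1.9118).
‖u_2‖ = 3.7377, so e_2 = (-0.2361, -0.8262, -0.5115).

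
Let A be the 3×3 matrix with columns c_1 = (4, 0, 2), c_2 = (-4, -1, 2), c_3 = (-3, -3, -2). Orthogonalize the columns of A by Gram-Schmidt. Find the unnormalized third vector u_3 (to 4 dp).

u_3 = (0.3623, -2.8986, -0.7246)

q_1 = c_1/‖c_1‖ = (4, 0, 2)/4.4721 = (0.8944, 0.0000, 0.4472).
r_{12} = q_1·c_2 = -2.6833.
u_2 = c_2 + 2.6833·q_1 = (-1.6000, -1.0000, 3.2000).
‖u_2‖ = 3.7148, so q_2 = (-0.4307, -0.2692, 0.8614).
r_{13} = q_1·c_3 = -3.5777; r_{23} = q_2·c_3 = 0.3769.
u_3 = c_3 + 3.5777·q_1 − 0.3769·q_2 = (0.3623, -2.8986, -0.7246).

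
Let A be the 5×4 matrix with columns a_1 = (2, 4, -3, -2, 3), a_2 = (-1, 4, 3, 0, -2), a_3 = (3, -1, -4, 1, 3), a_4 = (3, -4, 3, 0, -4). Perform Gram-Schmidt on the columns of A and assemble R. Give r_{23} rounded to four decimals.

a_1 = (2, 4, -3, -2, 3); ‖a_1‖ = 6.4807, so q_1 = (0.3086, 0.6172, -0.4629, -0.3086, 0.4629).
q_1·a_2 = 0.3086·(-1) + 0.6172·4 + (-0.4629)·3 + (-0.3086)·0 + 0.4629·(-2) = -0.1543.
u_2 = a_2 + 0.1543·q_1 = (-0.9524, 4.0952, 2.9286, -0.0476, -1.9286).
‖u_2‖ = 5.4751, so q_2 = (-0.1739, 0.7480, 0.5349, -0.0087, -0.3522).
r_{23} = q_2·a_3 = -4.4748.

r_{23} = -4.4748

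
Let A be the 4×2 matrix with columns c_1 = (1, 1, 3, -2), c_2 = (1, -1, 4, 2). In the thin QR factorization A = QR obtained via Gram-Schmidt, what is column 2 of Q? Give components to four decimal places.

e_1 = c_1/‖c_1‖ = (1, 1, 3, -2)/3.8730 = (0.2582, 0.2582, 0.7746, -0.5164).
r_{12} = e_1·c_2 = 2.0656.
u_2 = c_2 − 2.0656·e_1 = (0.4667, -1.5333, 2.4000, 3.0667).
‖u_2‖ = 4.2111, so e_2 = (0.1108, -0.3641, 0.5699, 0.7282).

e_2 = (0.1108, -0.3641, 0.5699, 0.7282)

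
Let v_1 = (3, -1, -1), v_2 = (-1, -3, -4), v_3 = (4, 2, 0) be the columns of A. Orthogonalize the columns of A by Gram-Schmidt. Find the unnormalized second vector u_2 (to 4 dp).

v_1 = (3, -1, -1); ‖v_1‖ = 3.3166, so q_1 = (0.9045, -0.3015, -0.3015).
q_1·v_2 = 0.9045·(-1) + (-0.3015)·(-3) + (-0.3015)·(-4) = 1.2060.
u_2 = v_2 − 1.2060·q_1 = (-2.0909, -2.6364, -3.6364).

u_2 = (-2.0909, -2.6364, -3.6364)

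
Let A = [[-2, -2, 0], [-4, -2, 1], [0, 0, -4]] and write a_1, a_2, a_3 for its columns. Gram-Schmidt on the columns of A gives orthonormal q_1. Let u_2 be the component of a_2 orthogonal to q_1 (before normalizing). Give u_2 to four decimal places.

a_1 = (-2, -4, 0); ‖a_1‖ = 4.4721, so q_1 = (-0.4472, -0.8944, 0.0000).
q_1·a_2 = (-0.4472)·(-2) + (-0.8944)·(-2) + 0.0000·0 = 2.6833.
u_2 = a_2 − 2.6833·q_1 = (-0.8000, 0.4000, 0.0000).

u_2 = (-0.8000, 0.4000, 0.0000)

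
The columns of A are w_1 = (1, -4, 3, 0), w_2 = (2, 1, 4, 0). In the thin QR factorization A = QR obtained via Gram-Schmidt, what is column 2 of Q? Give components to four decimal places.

q_2 = (0.3900, 0.6129, 0.6872, 0.0000)

w_1 = (1, -4, 3, 0); ‖w_1‖ = 5.0990, so q_1 = (0.1961, -0.7845, 0.5883, 0.0000).
q_1·w_2 = 0.1961·2 + (-0.7845)·1 + 0.5883·4 + 0.0000·0 = 1.9612.
u_2 = w_2 − 1.9612·q_1 = (1.6154, 2.5385, 2.8462, 0.0000).
‖u_2‖ = 4.1417, so q_2 = (0.3900, 0.6129, 0.6872, 0.0000).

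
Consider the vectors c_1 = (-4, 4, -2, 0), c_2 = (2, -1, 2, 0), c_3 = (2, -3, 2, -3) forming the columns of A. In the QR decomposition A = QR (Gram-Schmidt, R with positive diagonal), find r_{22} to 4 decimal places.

q_1 = c_1/‖c_1‖ = (-4, 4, -2, 0)/6.0000 = (-0.6667, 0.6667, -0.3333, 0.0000).
r_{12} = q_1·c_2 = -2.6667.
u_2 = c_2 + 2.6667·q_1 = (0.2222, 0.7778, 1.1111, 0.0000).
r_{22} = ‖u_2‖ = 1.3744.

r_{22} = 1.3744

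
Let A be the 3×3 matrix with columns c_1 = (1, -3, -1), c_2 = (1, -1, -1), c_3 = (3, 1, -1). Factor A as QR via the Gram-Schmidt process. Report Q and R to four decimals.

Q = [[0.3015, 0.6396, 0.7071], [-0.9045, 0.4264, 0.0000], [-0.3015, -0.6396, 0.7071]], R = [[3.3166, 1.5076, 0.3015], [0.0000, 0.8528, 2.9848], [0.0000, 0.0000, 1.4142]]

q_1 = c_1/‖c_1‖ = (1, -3, -1)/3.3166 = (0.3015, -0.9045, -0.3015).
r_{12} = q_1·c_2 = 1.5076.
u_2 = c_2 − 1.5076·q_1 = (0.5455, 0.3636, -0.5455).
‖u_2‖ = 0.8528, so q_2 = (0.6396, 0.4264, -0.6396).
r_{13} = q_1·c_3 = 0.3015; r_{23} = q_2·c_3 = 2.9848.
u_3 = c_3 − 0.3015·q_1 − 2.9848·q_2 = (1.0000, 0.0000, 1.0000).
‖u_3‖ = 1.4142, so q_3 = (0.7071, 0.0000, 0.7071).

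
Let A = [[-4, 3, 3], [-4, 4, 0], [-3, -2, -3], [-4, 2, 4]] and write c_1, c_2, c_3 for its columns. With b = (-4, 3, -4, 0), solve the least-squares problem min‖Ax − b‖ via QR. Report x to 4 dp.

q_1 = c_1/‖c_1‖ = (-4, -4, -3, -4)/7.5498 = (-0.5298, -0.5298, -0.3974, -0.5298).
r_{12} = q_1·c_2 = -3.9736.
u_2 = c_2 + 3.9736·q_1 = (0.8947, 1.8947, -3.5789, -0.1053).
‖u_2‖ = 4.1486, so q_2 = (0.2157, 0.4567, -0.8627, -0.0254).
r_{13} = q_1·c_3 = -2.5166; r_{23} = q_2·c_3 = 3.1336.
u_3 = c_3 + 2.5166·q_1 − 3.1336·q_2 = (0.9908, -2.7645, -1.2966, 2.7462).
‖u_3‖ = 4.2246, so q_3 = (0.2345, -0.6544, -0.3069, 0.6500).
Qᵀb = (2.1193, 3.9583, -1.6736).
Back-substitute: x_3 = -1.6736/4.2246 = -0.3962.
x_2 = (3.9583 − 3.1336·(-0.3962))/4.1486 = 1.2534.
x_1 = (2.1193 + 3.9736·1.2534 + 2.5166·(-0.3962))/7.5498 = 0.8083.

x = (0.8083, 1.2534, -0.3962)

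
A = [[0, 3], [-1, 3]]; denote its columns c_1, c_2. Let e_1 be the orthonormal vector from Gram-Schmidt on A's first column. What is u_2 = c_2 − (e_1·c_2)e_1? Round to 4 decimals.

c_1 = (0, -1); ‖c_1‖ = 1.0000, so e_1 = (0.0000, -1.0000).
e_1·c_2 = 0.0000·3 + (-1.0000)·3 = -3.0000.
u_2 = c_2 + 3.0000·e_1 = (3.0000, 0.0000).

u_2 = (3.0000, 0.0000)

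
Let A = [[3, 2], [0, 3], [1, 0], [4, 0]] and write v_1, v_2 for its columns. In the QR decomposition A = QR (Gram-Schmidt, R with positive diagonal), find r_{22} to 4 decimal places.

r_{22} = 3.4081

e_1 = v_1/‖v_1‖ = (3, 0, 1, 4)/5.0990 = (0.5883, 0.0000, 0.1961, 0.7845).
r_{12} = e_1·v_2 = 1.1767.
u_2 = v_2 − 1.1767·e_1 = (1.3077, 3.0000, -0.2308, -0.9231).
r_{22} = ‖u_2‖ = 3.4081.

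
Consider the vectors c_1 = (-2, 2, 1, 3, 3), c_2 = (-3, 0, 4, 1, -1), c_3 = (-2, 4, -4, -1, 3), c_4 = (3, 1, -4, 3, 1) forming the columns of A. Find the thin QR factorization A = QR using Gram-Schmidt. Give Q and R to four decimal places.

e_1 = c_1/‖c_1‖ = (-2, 2, 1, 3, 3)/5.1962 = (-0.3849, 0.3849, 0.1925, 0.5774, 0.5774).
r_{12} = e_1·c_2 = 1.9245.
u_2 = c_2 − 1.9245·e_1 = (-2.2593, -0.7407, 3.6296, -0.1111, -2.1111).
‖u_2‖ = 4.8266, so e_2 = (-0.4681, -0.1535, 0.7520, -0.0230, -0.4374).
r_{13} = e_1·c_3 = 2.6943; r_{23} = e_2·c_3 = -3.9749.
u_3 = c_3 − 2.6943·e_1 + 3.9749·e_2 = (-2.8235, 2.3529, -1.5294, -2.6471, -0.2941).
‖u_3‖ = 4.7897, so e_3 = (-0.5895, 0.4913, -0.3193, -0.5527, -0.0614).
r_{14} = e_1·c_4 = 0.7698; r_{24} = e_2·c_4 = -5.0722; r_{34} = e_3·c_4 = -1.7194.
u_4 = c_4 − 0.7698·e_1 + 5.0722·e_2 + 1.7194·e_3 = (-0.0915, 0.7699, -0.8829, 1.4886, -1.7685).
‖u_4‖ = 2.5931, so e_4 = (-0.0353, 0.2969, -0.3405, 0.5740, -0.6820).

Q = [[-0.3849, -0.4681, -0.5895, -0.0353], [0.3849, -0.1535, 0.4913, 0.2969], [0.1925, 0.7520, -0.3193, -0.3405], [0.5774, -0.0230, -0.5527, 0.5740], [0.5774, -0.4374, -0.0614, -0.6820]], R = [[5.1962, 1.9245, 2.6943, 0.7698], [0.0000, 4.8266, -3.9749, -5.0722], [0.0000, 0.0000, 4.7897, -1.7194], [0.0000, 0.0000, 0.0000, 2.5931]]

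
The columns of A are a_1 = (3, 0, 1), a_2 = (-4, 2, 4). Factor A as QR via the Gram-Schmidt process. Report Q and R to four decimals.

a_1 = (3, 0, 1); ‖a_1‖ = 3.1623, so q_1 = (0.9487, 0.0000, 0.3162).
q_1·a_2 = 0.9487·(-4) + 0.0000·2 + 0.3162·4 = -2.5298.
u_2 = a_2 + 2.5298·q_1 = (-1.6000, 2.0000, 4.8000).
‖u_2‖ = 5.4406, so q_2 = (-0.2941, 0.3676, 0.8823).

Q = [[0.9487, -0.2941], [0.0000, 0.3676], [0.3162, 0.8823]], R = [[3.1623, -2.5298], [0.0000, 5.4406]]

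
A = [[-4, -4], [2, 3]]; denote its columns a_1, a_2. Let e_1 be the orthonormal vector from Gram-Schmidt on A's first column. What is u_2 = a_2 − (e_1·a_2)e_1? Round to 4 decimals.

a_1 = (-4, 2); ‖a_1‖ = 4.4721, so e_1 = (-0.8944, 0.4472).
e_1·a_2 = (-0.8944)·(-4) + 0.4472·3 = 4.9193.
u_2 = a_2 − 4.9193·e_1 = (0.4000, 0.8000).

u_2 = (0.4000, 0.8000)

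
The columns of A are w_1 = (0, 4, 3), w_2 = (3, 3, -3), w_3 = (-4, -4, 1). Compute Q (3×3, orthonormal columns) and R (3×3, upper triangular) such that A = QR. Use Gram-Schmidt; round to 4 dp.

w_1 = (0, 4, 3); ‖w_1‖ = 5.0000, so q_1 = (0.0000, 0.8000, 0.6000).
q_1·w_2 = 0.0000·3 + 0.8000·3 + 0.6000·(-3) = 0.6000.
u_2 = w_2 − 0.6000·q_1 = (3.0000, 2.5200, -3.3600).
‖u_2‖ = 5.1614, so q_2 = (0.5812, 0.4882, -0.6510).
q_1·w_3 = 0.0000·(-4) + 0.8000·(-4) + 0.6000·1 = -2.6000; q_2·w_3 = 0.5812·(-4) + 0.4882·(-4) + (-0.6510)·1 = -4.9289.
u_3 = w_3 + 2.6000·q_1 + 4.9289·q_2 = (-1.1351, 0.4865, -0.6486).
‖u_3‖ = 1.3950, so q_3 = (-0.8137, 0.3487, -0.4650).

Q = [[0.0000, 0.5812, -0.8137], [0.8000, 0.4882, 0.3487], [0.6000, -0.6510, -0.4650]], R = [[5.0000, 0.6000, -2.6000], [0.0000, 5.1614, -4.9289], [0.0000, 0.0000, 1.3950]]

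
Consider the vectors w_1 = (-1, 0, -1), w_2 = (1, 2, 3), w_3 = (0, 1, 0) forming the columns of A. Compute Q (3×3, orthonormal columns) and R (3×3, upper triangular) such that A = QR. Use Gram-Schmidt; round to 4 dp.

Q = [[-0.7071, -0.4082, 0.5774], [0.0000, 0.8165, 0.5774], [-0.7071, 0.4082, -0.5774]], R = [[1.4142, -2.8284, 0.0000], [0.0000, 2.4495, 0.8165], [0.0000, 0.0000, 0.5774]]

e_1 = w_1/‖w_1‖ = (-1, 0, -1)/1.4142 = (-0.7071, 0.0000, -0.7071).
r_{12} = e_1·w_2 = -2.8284.
u_2 = w_2 + 2.8284·e_1 = (-1.0000, 2.0000, 1.0000).
‖u_2‖ = 2.4495, so e_2 = (-0.4082, 0.8165, 0.4082).
r_{13} = e_1·w_3 = 0.0000; r_{23} = e_2·w_3 = 0.8165.
u_3 = w_3 + 0.0000·e_1 − 0.8165·e_2 = (0.3333, 0.3333, -0.3333).
‖u_3‖ = 0.5774, so e_3 = (0.5774, 0.5774, -0.5774).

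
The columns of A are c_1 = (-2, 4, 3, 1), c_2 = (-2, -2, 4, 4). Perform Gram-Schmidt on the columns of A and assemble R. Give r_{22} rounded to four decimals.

r_{22} = 5.9330

c_1 = (-2, 4, 3, 1); ‖c_1‖ = 5.4772, so e_1 = (-0.3651, 0.7303, 0.5477, 0.1826).
e_1·c_2 = (-0.3651)·(-2) + 0.7303·(-2) + 0.5477·4 + 0.1826·4 = 2.1909.
u_2 = c_2 − 2.1909·e_1 = (-1.2000, -3.6000, 2.8000, 3.6000).
r_{22} = ‖u_2‖ = 5.9330.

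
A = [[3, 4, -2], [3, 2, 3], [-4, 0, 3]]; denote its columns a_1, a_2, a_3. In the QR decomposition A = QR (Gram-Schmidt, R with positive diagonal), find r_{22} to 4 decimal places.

r_{22} = 3.2358

q_1 = a_1/‖a_1‖ = (3, 3, -4)/5.8310 = (0.5145, 0.5145, -0.6860).
r_{12} = q_1·a_2 = 3.0870.
u_2 = a_2 − 3.0870·q_1 = (2.4118, 0.4118, 2.1176).
r_{22} = ‖u_2‖ = 3.2358.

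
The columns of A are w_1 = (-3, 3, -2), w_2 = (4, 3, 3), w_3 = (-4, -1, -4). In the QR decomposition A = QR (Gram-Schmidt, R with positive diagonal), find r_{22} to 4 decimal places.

w_1 = (-3, 3, -2); ‖w_1‖ = 4.6904, so q_1 = (-0.6396, 0.6396, -0.4264).
q_1·w_2 = (-0.6396)·4 + 0.6396·3 + (-0.4264)·3 = -1.9188.
u_2 = w_2 + 1.9188·q_1 = (2.7727, 4.2273, 2.1818).
r_{22} = ‖u_2‖ = 5.5062.

r_{22} = 5.5062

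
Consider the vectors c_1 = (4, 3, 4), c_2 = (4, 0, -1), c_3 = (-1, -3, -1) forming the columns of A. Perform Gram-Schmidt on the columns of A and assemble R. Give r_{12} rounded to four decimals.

r_{12} = 1.8741

c_1 = (4, 3, 4); ‖c_1‖ = 6.4031, so e_1 = (0.6247, 0.4685, 0.6247).
r_{12} = e_1·c_2 = 1.8741.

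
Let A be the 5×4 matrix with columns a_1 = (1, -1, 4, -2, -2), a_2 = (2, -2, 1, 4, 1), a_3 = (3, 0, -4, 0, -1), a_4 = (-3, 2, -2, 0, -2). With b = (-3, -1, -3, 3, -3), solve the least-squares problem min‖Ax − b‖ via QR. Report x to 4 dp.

x = (0.1752, 0.9434, 0.2071, 1.5989)

q_1 = a_1/‖a_1‖ = (1, -1, 4, -2, -2)/5.0990 = (0.1961, -0.1961, 0.7845, -0.3922, -0.3922).
r_{12} = q_1·a_2 = -0.3922.
u_2 = a_2 + 0.3922·q_1 = (2.0769, -2.0769, 1.3077, 3.8462, 0.8462).
‖u_2‖ = 5.0839, so q_2 = (0.4085, -0.4085, 0.2572, 0.7565, 0.1664).
r_{13} = q_1·a_3 = -2.1573; r_{23} = q_2·a_3 = 0.0303.
u_3 = a_3 + 2.1573·q_1 − 0.0303·q_2 = (3.4107, -0.4107, -2.3155, -0.8690, -1.8512).
‖u_3‖ = 4.6201, so q_3 = (0.7382, -0.0889, -0.5012, -0.1881, -0.4007).
r_{14} = q_1·a_4 = -1.7650; r_{24} = q_2·a_4 = -2.8900; r_{34} = q_3·a_4 = -0.5888.
u_4 = a_4 + 1.7650·q_1 + 2.8900·q_2 + 0.5888·q_3 = (-1.0386, 0.4209, -0.1671, 1.3833, -2.4472).
‖u_4‖ = 3.0309, so q_4 = (-0.3427, 0.1389, -0.0551, 0.4564, -0.8074).
Qᵀb = (-2.7456, 0.1816, 0.0155, 4.8461).
Back-substitute: x_4 = 4.8461/3.0309 = 1.5989.
x_3 = (0.0155 + 0.5888·1.5989)/4.6201 = 0.2071.
x_2 = (0.1816 − 0.0303·0.2071 + 2.8900·1.5989)/5.0839 = 0.9434.
x_1 = (-2.7456 + 0.3922·0.9434 + 2.1573·0.2071 + 1.7650·1.5989)/5.0990 = 0.1752.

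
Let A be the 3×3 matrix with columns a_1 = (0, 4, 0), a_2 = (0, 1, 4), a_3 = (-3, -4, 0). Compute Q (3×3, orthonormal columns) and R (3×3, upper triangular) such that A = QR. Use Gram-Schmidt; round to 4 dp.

Q = [[0.0000, 0.0000, -1.0000], [1.0000, 0.0000, 0.0000], [0.0000, 1.0000, 0.0000]], R = [[4.0000, 1.0000, -4.0000], [0.0000, 4.0000, 0.0000], [0.0000, 0.0000, 3.0000]]

e_1 = a_1/‖a_1‖ = (0, 4, 0)/4.0000 = (0.0000, 1.0000, 0.0000).
r_{12} = e_1·a_2 = 1.0000.
u_2 = a_2 − 1.0000·e_1 = (0.0000, 0.0000, 4.0000).
‖u_2‖ = 4.0000, so e_2 = (0.0000, 0.0000, 1.0000).
r_{13} = e_1·a_3 = -4.0000; r_{23} = e_2·a_3 = 0.0000.
u_3 = a_3 + 4.0000·e_1 + 0.0000·e_2 = (-3.0000, 0.0000, 0.0000).
‖u_3‖ = 3.0000, so e_3 = (-1.0000, 0.0000, 0.0000).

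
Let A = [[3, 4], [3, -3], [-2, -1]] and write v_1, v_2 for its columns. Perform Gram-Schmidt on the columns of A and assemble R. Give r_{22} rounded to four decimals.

r_{22} = 4.9863

q_1 = v_1/‖v_1‖ = (3, 3, -2)/4.6904 = (0.6396, 0.6396, -0.4264).
r_{12} = q_1·v_2 = 1.0660.
u_2 = v_2 − 1.0660·q_1 = (3.3182, -3.6818, -0.5455).
r_{22} = ‖u_2‖ = 4.9863.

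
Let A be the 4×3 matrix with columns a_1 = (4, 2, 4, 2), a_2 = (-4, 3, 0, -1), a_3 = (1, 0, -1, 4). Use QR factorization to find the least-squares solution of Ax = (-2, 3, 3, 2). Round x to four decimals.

x = (0.5655, 0.9405, 0.3333)

q_1 = a_1/‖a_1‖ = (4, 2, 4, 2)/6.3246 = (0.6325, 0.3162, 0.6325, 0.3162).
r_{12} = q_1·a_2 = -1.8974.
u_2 = a_2 + 1.8974·q_1 = (-2.8000, 3.6000, 1.2000, -0.4000).
‖u_2‖ = 4.7329, so q_2 = (-0.5916, 0.7606, 0.2535, -0.0845).
r_{13} = q_1·a_3 = 1.2649; r_{23} = q_2·a_3 = -1.1832.
u_3 = a_3 − 1.2649·q_1 + 1.1832·q_2 = (-0.5000, 0.5000, -1.5000, 3.5000).
‖u_3‖ = 3.8730, so q_3 = (-0.1291, 0.1291, -0.3873, 0.9037).
Qᵀb = (2.2136, 4.0567, 1.2910).
Back-substitute: x_3 = 1.2910/3.8730 = 0.3333.
x_2 = (4.0567 + 1.1832·0.3333)/4.7329 = 0.9405.
x_1 = (2.2136 + 1.8974·0.9405 − 1.2649·0.3333)/6.3246 = 0.5655.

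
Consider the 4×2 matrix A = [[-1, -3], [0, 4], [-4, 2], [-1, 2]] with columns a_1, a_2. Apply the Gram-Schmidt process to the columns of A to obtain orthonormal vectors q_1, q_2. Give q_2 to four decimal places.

a_1 = (-1, 0, -4, -1); ‖a_1‖ = 4.2426, so q_1 = (-0.2357, 0.0000, -0.9428, -0.2357).
q_1·a_2 = (-0.2357)·(-3) + 0.0000·4 + (-0.9428)·2 + (-0.2357)·2 = -1.6499.
u_2 = a_2 + 1.6499·q_1 = (-3.3889, 4.0000, 0.4444, 1.6111).
‖u_2‖ = 5.5025, so q_2 = (-0.6159, 0.7269, 0.0808, 0.2928).

q_2 = (-0.6159, 0.7269, 0.0808, 0.2928)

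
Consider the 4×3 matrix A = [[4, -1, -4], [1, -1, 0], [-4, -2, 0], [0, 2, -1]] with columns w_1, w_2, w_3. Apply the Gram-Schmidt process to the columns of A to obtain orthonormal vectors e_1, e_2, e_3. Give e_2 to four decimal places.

w_1 = (4, 1, -4, 0); ‖w_1‖ = 5.7446, so e_1 = (0.6963, 0.1741, -0.6963, 0.0000).
e_1·w_2 = 0.6963·(-1) + 0.1741·(-1) + (-0.6963)·(-2) + 0.0000·2 = 0.5222.
u_2 = w_2 − 0.5222·e_1 = (-1.3636, -1.0909, -1.6364, 2.0000).
‖u_2‖ = 3.1189, so e_2 = (-0.4372, -0.3498, -0.5247, 0.6413).

e_2 = (-0.4372, -0.3498, -0.5247, 0.6413)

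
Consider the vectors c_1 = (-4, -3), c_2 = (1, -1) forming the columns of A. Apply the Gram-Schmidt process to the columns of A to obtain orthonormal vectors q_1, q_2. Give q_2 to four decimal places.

q_2 = (0.6000, -0.8000)

c_1 = (-4, -3); ‖c_1‖ = 5.0000, so q_1 = (-0.8000, -0.6000).
q_1·c_2 = (-0.8000)·1 + (-0.6000)·(-1) = -0.2000.
u_2 = c_2 + 0.2000·q_1 = (0.8400, -1.1200).
‖u_2‖ = 1.4000, so q_2 = (0.6000, -0.8000).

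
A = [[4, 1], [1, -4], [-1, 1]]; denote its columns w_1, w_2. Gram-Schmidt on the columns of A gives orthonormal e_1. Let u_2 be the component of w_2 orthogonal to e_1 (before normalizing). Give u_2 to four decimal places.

w_1 = (4, 1, -1); ‖w_1‖ = 4.2426, so e_1 = (0.9428, 0.2357, -0.2357).
e_1·w_2 = 0.9428·1 + 0.2357·(-4) + (-0.2357)·1 = -0.2357.
u_2 = w_2 + 0.2357·e_1 = (1.2222, -3.9444, 0.9444).

u_2 = (1.2222, -3.9444, 0.9444)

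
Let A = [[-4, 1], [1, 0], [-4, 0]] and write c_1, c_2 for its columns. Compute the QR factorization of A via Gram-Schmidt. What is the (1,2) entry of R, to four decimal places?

q_1 = c_1/‖c_1‖ = (-4, 1, -4)/5.7446 = (-0.6963, 0.1741, -0.6963).
r_{12} = q_1·c_2 = -0.6963.

r_{12} = -0.6963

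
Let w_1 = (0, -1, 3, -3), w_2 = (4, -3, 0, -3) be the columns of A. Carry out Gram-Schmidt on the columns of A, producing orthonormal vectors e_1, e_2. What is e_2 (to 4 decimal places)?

e_1 = w_1/‖w_1‖ = (0, -1, 3, -3)/4.3589 = (0.0000, -0.2294, 0.6882, -0.6882).
r_{12} = e_1·w_2 = 2.7530.
u_2 = w_2 − 2.7530·e_1 = (4.0000, -2.3684, -1.8947, -1.1053).
‖u_2‖ = 5.1401, so e_2 = (0.7782, -0.4608, -0.3686, -0.2150).

e_2 = (0.7782, -0.4608, -0.3686, -0.2150)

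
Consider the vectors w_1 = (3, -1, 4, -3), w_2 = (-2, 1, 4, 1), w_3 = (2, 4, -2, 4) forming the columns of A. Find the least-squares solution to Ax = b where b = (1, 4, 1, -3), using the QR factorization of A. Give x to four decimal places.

x = (0.5037, 0.0595, 0.3326)

w_1 = (3, -1, 4, -3); ‖w_1‖ = 5.9161, so e_1 = (0.5071, -0.1690, 0.6761, -0.5071).
e_1·w_2 = 0.5071·(-2) + (-0.1690)·1 + 0.6761·4 + (-0.5071)·1 = 1.0142.
u_2 = w_2 − 1.0142·e_1 = (-2.5143, 1.1714, 3.3143, 1.5143).
‖u_2‖ = 4.5795, so e_2 = (-0.5490, 0.2558, 0.7237, 0.3307).
e_1·w_3 = 0.5071·2 + (-0.1690)·4 + 0.6761·(-2) + (-0.5071)·4 = -3.0426; e_2·w_3 = (-0.5490)·2 + 0.2558·4 + 0.7237·(-2) + 0.3307·4 = -0.1996.
u_3 = w_3 + 3.0426·e_1 + 0.1996·e_2 = (3.4332, 3.5368, 0.2016, 2.5232).
‖u_3‖ = 5.5410, so e_3 = (0.6196, 0.6383, 0.0364, 0.4554).
Qᵀb = (2.0284, 0.2059, 1.8431).
Back-substitute: x_3 = 1.8431/5.5410 = 0.3326.
x_2 = (0.2059 + 0.1996·0.3326)/4.5795 = 0.0595.
x_1 = (2.0284 − 1.0142·0.0595 + 3.0426·0.3326)/5.9161 = 0.5037.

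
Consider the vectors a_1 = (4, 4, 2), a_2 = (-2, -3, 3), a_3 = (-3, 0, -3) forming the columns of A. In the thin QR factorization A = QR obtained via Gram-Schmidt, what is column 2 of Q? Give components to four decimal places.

e_2 = (-0.1092, -0.3550, 0.9285)

a_1 = (4, 4, 2); ‖a_1‖ = 6.0000, so e_1 = (0.6667, 0.6667, 0.3333).
e_1·a_2 = 0.6667·(-2) + 0.6667·(-3) + 0.3333·3 = -2.3333.
u_2 = a_2 + 2.3333·e_1 = (-0.4444, -1.4444, 3.7778).
‖u_2‖ = 4.0689, so e_2 = (-0.1092, -0.3550, 0.9285).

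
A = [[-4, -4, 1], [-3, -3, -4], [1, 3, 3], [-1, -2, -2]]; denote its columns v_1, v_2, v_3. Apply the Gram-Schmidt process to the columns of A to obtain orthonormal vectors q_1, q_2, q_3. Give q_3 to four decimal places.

q_3 = (0.6038, -0.7932, -0.0354, -0.0708)

v_1 = (-4, -3, 1, -1); ‖v_1‖ = 5.1962, so q_1 = (-0.7698, -0.5774, 0.1925, -0.1925).
q_1·v_2 = (-0.7698)·(-4) + (-0.5774)·(-3) + 0.1925·3 + (-0.1925)·(-2) = 5.7735.
u_2 = v_2 − 5.7735·q_1 = (0.4444, 0.3333, 1.8889, -0.8889).
‖u_2‖ = 2.1602, so q_2 = (0.2057, 0.1543, 0.8744, -0.4115).
q_1·v_3 = (-0.7698)·1 + (-0.5774)·(-4) + 0.1925·3 + (-0.1925)·(-2) = 2.5019; q_2·v_3 = 0.2057·1 + 0.1543·(-4) + 0.8744·3 + (-0.4115)·(-2) = 3.0346.
u_3 = v_3 − 2.5019·q_1 − 3.0346·q_2 = (2.3016, -3.0238, -0.1349, -0.2698).
‖u_3‖ = 3.8121, so q_3 = (0.6038, -0.7932, -0.0354, -0.0708).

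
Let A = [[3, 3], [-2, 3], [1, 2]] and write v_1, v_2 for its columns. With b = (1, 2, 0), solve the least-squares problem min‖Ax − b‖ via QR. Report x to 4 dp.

x = (-0.2367, 0.4629)

v_1 = (3, -2, 1); ‖v_1‖ = 3.7417, so e_1 = (0.8018, -0.5345, 0.2673).
e_1·v_2 = 0.8018·3 + (-0.5345)·3 + 0.2673·2 = 1.3363.
u_2 = v_2 − 1.3363·e_1 = (1.9286, 3.7143, 1.6429).
‖u_2‖ = 4.4960, so e_2 = (0.4289, 0.8261, 0.3654).
Qᵀb = (-0.2673, 2.0812).
Back-substitute: x_2 = 2.0812/4.4960 = 0.4629.
x_1 = (-0.2673 − 1.3363·0.4629)/3.7417 = -0.2367.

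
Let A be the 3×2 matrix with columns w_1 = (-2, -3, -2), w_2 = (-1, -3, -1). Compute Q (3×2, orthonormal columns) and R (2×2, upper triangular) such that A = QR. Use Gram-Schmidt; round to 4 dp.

e_1 = w_1/‖w_1‖ = (-2, -3, -2)/4.1231 = (-0.4851, -0.7276, -0.4851).
r_{12} = e_1·w_2 = 3.1530.
u_2 = w_2 − 3.1530·e_1 = (0.5294, -0.7059, 0.5294).
‖u_2‖ = 1.0290, so e_2 = (0.5145, -0.6860, 0.5145).

Q = [[-0.4851, 0.5145], [-0.7276, -0.6860], [-0.4851, 0.5145]], R = [[4.1231, 3.1530], [0.0000, 1.0290]]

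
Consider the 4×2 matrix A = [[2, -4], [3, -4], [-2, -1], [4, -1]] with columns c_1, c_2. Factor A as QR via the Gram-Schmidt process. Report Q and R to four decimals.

Q = [[0.3482, -0.6065], [0.5222, -0.4549], [-0.3482, -0.5307], [0.6963, 0.3790]], R = [[5.7446, -3.8297], [0.0000, 4.3970]]

c_1 = (2, 3, -2, 4); ‖c_1‖ = 5.7446, so e_1 = (0.3482, 0.5222, -0.3482, 0.6963).
e_1·c_2 = 0.3482·(-4) + 0.5222·(-4) + (-0.3482)·(-1) + 0.6963·(-1) = -3.8297.
u_2 = c_2 + 3.8297·e_1 = (-2.6667, -2.0000, -2.3333, 1.6667).
‖u_2‖ = 4.3970, so e_2 = (-0.6065, -0.4549, -0.5307, 0.3790).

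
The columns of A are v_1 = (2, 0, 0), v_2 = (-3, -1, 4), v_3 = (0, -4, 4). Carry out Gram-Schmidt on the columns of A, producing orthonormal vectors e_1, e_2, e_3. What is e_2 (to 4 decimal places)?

e_2 = (0.0000, -0.2425, 0.9701)

e_1 = v_1/‖v_1‖ = (2, 0, 0)/2.0000 = (1.0000, 0.0000, 0.0000).
r_{12} = e_1·v_2 = -3.0000.
u_2 = v_2 + 3.0000·e_1 = (0.0000, -1.0000, 4.0000).
‖u_2‖ = 4.1231, so e_2 = (0.0000, -0.2425, 0.9701).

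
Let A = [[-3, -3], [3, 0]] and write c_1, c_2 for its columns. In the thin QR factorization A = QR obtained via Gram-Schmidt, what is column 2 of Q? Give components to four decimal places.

c_1 = (-3, 3); ‖c_1‖ = 4.2426, so q_1 = (-0.7071, 0.7071).
q_1·c_2 = (-0.7071)·(-3) + 0.7071·0 = 2.1213.
u_2 = c_2 − 2.1213·q_1 = (-1.5000, -1.5000).
‖u_2‖ = 2.1213, so q_2 = (-0.7071, -0.7071).

q_2 = (-0.7071, -0.7071)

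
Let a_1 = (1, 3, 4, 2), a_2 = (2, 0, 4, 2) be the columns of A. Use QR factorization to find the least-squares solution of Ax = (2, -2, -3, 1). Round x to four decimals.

a_1 = (1, 3, 4, 2); ‖a_1‖ = 5.4772, so e_1 = (0.1826, 0.5477, 0.7303, 0.3651).
e_1·a_2 = 0.1826·2 + 0.5477·0 + 0.7303·4 + 0.3651·2 = 4.0166.
u_2 = a_2 − 4.0166·e_1 = (1.2667, -2.2000, 1.0667, 0.5333).
‖u_2‖ = 2.8048, so e_2 = (0.4516, -0.7844, 0.3803, 0.1902).
Qᵀb = (-2.5560, 1.5212).
Back-substitute: x_2 = 1.5212/2.8048 = 0.5424.
x_1 = (-2.5560 − 4.0166·0.5424)/5.4772 = -0.8644.

x = (-0.8644, 0.5424)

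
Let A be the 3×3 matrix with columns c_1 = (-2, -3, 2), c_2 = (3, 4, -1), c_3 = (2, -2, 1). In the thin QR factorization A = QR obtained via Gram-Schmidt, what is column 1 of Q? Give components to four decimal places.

q_1 = c_1/‖c_1‖ = (-2, -3, 2)/4.1231 = (-0.4851, -0.7276, 0.4851).

q_1 = (-0.4851, -0.7276, 0.4851)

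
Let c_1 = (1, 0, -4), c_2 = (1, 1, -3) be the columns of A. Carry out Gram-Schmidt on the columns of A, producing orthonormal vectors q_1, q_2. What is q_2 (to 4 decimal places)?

q_2 = (0.2287, 0.9718, 0.0572)

q_1 = c_1/‖c_1‖ = (1, 0, -4)/4.1231 = (0.2425, 0.0000, -0.9701).
r_{12} = q_1·c_2 = 3.1530.
u_2 = c_2 − 3.1530·q_1 = (0.2353, 1.0000, 0.0588).
‖u_2‖ = 1.0290, so q_2 = (0.2287, 0.9718, 0.0572).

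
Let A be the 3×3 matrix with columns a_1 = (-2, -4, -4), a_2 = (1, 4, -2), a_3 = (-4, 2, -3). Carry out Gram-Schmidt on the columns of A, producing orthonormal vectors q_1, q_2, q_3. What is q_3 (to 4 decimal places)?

q_1 = a_1/‖a_1‖ = (-2, -4, -4)/6.0000 = (-0.3333, -0.6667, -0.6667).
r_{12} = q_1·a_2 = -1.6667.
u_2 = a_2 + 1.6667·q_1 = (0.4444, 2.8889, -3.1111).
‖u_2‖ = 4.2687, so q_2 = (0.1041, 0.6768, -0.7288).
r_{13} = q_1·a_3 = 2.0000; r_{23} = q_2·a_3 = 3.1235.
u_3 = a_3 − 2.0000·q_1 − 3.1235·q_2 = (-3.6585, 1.2195, 0.6098).
‖u_3‖ = 3.9043, so q_3 = (-0.9370, 0.3123, 0.1562).

q_3 = (-0.9370, 0.3123, 0.1562)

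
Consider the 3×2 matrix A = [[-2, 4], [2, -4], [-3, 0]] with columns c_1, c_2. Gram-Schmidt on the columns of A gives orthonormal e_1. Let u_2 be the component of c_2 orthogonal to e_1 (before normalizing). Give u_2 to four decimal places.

u_2 = (2.1176, -2.1176, -2.8235)

e_1 = c_1/‖c_1‖ = (-2, 2, -3)/4.1231 = (-0.4851, 0.4851, -0.7276).
r_{12} = e_1·c_2 = -3.8806.
u_2 = c_2 + 3.8806·e_1 = (2.1176, -2.1176, -2.8235).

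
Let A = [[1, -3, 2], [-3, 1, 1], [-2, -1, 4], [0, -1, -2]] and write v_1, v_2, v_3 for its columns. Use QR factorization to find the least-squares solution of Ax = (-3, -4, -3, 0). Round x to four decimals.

v_1 = (1, -3, -2, 0); ‖v_1‖ = 3.7417, so q_1 = (0.2673, -0.8018, -0.5345, 0.0000).
q_1·v_2 = 0.2673·(-3) + (-0.8018)·1 + (-0.5345)·(-1) + 0.0000·(-1) = -1.0690.
u_2 = v_2 + 1.0690·q_1 = (-2.7143, 0.1429, -1.5714, -1.0000).
‖u_2‖ = 3.2950, so q_2 = (-0.8238, 0.0434, -0.4769, -0.3035).
q_1·v_3 = 0.2673·2 + (-0.8018)·1 + (-0.5345)·4 + 0.0000·(-2) = -2.4054; q_2·v_3 = (-0.8238)·2 + 0.0434·1 + (-0.4769)·4 + (-0.3035)·(-2) = -2.9048.
u_3 = v_3 + 2.4054·q_1 + 2.9048·q_2 = (0.2500, -0.8026, 1.3289, -2.8816).
‖u_3‖ = 3.2827, so q_3 = (0.0762, -0.2445, 0.4048, -0.8778).
Qᵀb = (4.0089, 3.7286, -0.4650).
Back-substitute: x_3 = -0.4650/3.2827 = -0.1416.
x_2 = (3.7286 + 2.9048·(-0.1416))/3.2950 = 1.0067.
x_1 = (4.0089 + 1.0690·1.0067 + 2.4054·(-0.1416))/3.7417 = 1.2680.

x = (1.2680, 1.0067, -0.1416)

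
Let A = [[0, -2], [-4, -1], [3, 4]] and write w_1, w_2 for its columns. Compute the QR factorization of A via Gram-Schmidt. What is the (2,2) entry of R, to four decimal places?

w_1 = (0, -4, 3); ‖w_1‖ = 5.0000, so q_1 = (0.0000, -0.8000, 0.6000).
q_1·w_2 = 0.0000·(-2) + (-0.8000)·(-1) + 0.6000·4 = 3.2000.
u_2 = w_2 − 3.2000·q_1 = (-2.0000, 1.5600, 2.0800).
r_{22} = ‖u_2‖ = 3.2802.

r_{22} = 3.2802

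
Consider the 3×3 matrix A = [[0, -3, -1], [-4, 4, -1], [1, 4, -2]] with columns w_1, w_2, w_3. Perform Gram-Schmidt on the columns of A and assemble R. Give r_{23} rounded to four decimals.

r_{23} = -1.3305

q_1 = w_1/‖w_1‖ = (0, -4, 1)/4.1231 = (0.0000, -0.9701, 0.2425).
r_{12} = q_1·w_2 = -2.9104.
u_2 = w_2 + 2.9104·q_1 = (-3.0000, 1.1765, 4.7059).
‖u_2‖ = 5.7035, so q_2 = (-0.5260, 0.2063, 0.8251).
r_{23} = q_2·w_3 = -1.3305.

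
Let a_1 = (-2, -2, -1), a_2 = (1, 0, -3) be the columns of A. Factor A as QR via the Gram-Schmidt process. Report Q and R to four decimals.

a_1 = (-2, -2, -1); ‖a_1‖ = 3.0000, so q_1 = (-0.6667, -0.6667, -0.3333).
q_1·a_2 = (-0.6667)·1 + (-0.6667)·0 + (-0.3333)·(-3) = 0.3333.
u_2 = a_2 − 0.3333·q_1 = (1.2222, 0.2222, -2.8889).
‖u_2‖ = 3.1447, so q_2 = (0.3887, 0.0707, -0.9187).

Q = [[-0.6667, 0.3887], [-0.6667, 0.0707], [-0.3333, -0.9187]], R = [[3.0000, 0.3333], [0.0000, 3.1447]]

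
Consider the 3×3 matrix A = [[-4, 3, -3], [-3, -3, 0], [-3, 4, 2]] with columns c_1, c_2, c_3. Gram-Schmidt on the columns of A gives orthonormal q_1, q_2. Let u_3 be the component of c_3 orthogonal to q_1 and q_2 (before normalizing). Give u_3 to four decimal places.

u_3 = (-2.3684, 0.7895, 2.3684)

c_1 = (-4, -3, -3); ‖c_1‖ = 5.8310, so q_1 = (-0.6860, -0.5145, -0.5145).
q_1·c_2 = (-0.6860)·3 + (-0.5145)·(-3) + (-0.5145)·4 = -2.5725.
u_2 = c_2 + 2.5725·q_1 = (1.2353, -4.3235, 2.6765).
‖u_2‖ = 5.2328, so q_2 = (0.2361, -0.8262, 0.5115).
q_1·c_3 = (-0.6860)·(-3) + (-0.5145)·0 + (-0.5145)·2 = 1.0290; q_2·c_3 = 0.2361·(-3) + (-0.8262)·0 + 0.5115·2 = 0.3148.
u_3 = c_3 − 1.0290·q_1 − 0.3148·q_2 = (-2.3684, 0.7895, 2.3684).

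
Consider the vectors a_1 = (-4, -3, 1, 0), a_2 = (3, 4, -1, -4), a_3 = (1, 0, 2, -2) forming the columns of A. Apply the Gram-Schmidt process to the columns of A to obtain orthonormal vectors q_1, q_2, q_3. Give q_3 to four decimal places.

q_3 = (0.4167, -0.2723, 0.8500, -0.1723)

a_1 = (-4, -3, 1, 0); ‖a_1‖ = 5.0990, so q_1 = (-0.7845, -0.5883, 0.1961, 0.0000).
q_1·a_2 = (-0.7845)·3 + (-0.5883)·4 + 0.1961·(-1) + 0.0000·(-4) = -4.9029.
u_2 = a_2 + 4.9029·q_1 = (-0.8462, 1.1154, -0.0385, -4.0000).
‖u_2‖ = 4.2381, so q_2 = (-0.1997, 0.2632, -0.0091, -0.9438).
q_1·a_3 = (-0.7845)·1 + (-0.5883)·0 + 0.1961·2 + 0.0000·(-2) = -0.3922; q_2·a_3 = (-0.1997)·1 + 0.2632·0 + (-0.0091)·2 + (-0.9438)·(-2) = 1.6698.
u_3 = a_3 + 0.3922·q_1 − 1.6698·q_2 = (1.0257, -0.6702, 2.0921, -0.4240).
‖u_3‖ = 2.4613, so q_3 = (0.4167, -0.2723, 0.8500, -0.1723).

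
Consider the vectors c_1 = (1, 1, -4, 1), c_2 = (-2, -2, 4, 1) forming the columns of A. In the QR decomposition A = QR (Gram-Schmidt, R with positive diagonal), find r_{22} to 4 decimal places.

e_1 = c_1/‖c_1‖ = (1, 1, -4, 1)/4.3589 = (0.2294, 0.2294, -0.9177, 0.2294).
r_{12} = e_1·c_2 = -4.3589.
u_2 = c_2 + 4.3589·e_1 = (-1.0000, -1.0000, 0.0000, 2.0000).
r_{22} = ‖u_2‖ = 2.4495.

r_{22} = 2.4495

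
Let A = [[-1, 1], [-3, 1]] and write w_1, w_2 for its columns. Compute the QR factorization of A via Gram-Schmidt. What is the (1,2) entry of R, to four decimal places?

e_1 = w_1/‖w_1‖ = (-1, -3)/3.1623 = (-0.3162, -0.9487).
r_{12} = e_1·w_2 = -1.2649.

r_{12} = -1.2649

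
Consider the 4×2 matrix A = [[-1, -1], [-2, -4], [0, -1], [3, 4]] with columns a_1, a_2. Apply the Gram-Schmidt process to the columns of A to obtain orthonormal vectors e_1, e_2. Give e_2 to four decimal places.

e_2 = (0.3162, -0.6325, -0.6325, -0.3162)

a_1 = (-1, -2, 0, 3); ‖a_1‖ = 3.7417, so e_1 = (-0.2673, -0.5345, 0.0000, 0.8018).
e_1·a_2 = (-0.2673)·(-1) + (-0.5345)·(-4) + 0.0000·(-1) + 0.8018·4 = 5.6125.
u_2 = a_2 − 5.6125·e_1 = (0.5000, -1.0000, -1.0000, -0.5000).
‖u_2‖ = 1.5811, so e_2 = (0.3162, -0.6325, -0.6325, -0.3162).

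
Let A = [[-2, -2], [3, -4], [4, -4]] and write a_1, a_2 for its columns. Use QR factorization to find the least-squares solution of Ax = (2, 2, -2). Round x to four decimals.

x = (-0.6667, -0.5556)

q_1 = a_1/‖a_1‖ = (-2, 3, 4)/5.3852 = (-0.3714, 0.5571, 0.7428).
r_{12} = q_1·a_2 = -4.4567.
u_2 = a_2 + 4.4567·q_1 = (-3.6552, -1.5172, -0.6897).
‖u_2‖ = 4.0172, so q_2 = (-0.9099, -0.3777, -0.1717).
Qᵀb = (-1.1142, -2.2318).
Back-substitute: x_2 = -2.2318/4.0172 = -0.5556.
x_1 = (-1.1142 + 4.4567·(-0.5556))/5.3852 = -0.6667.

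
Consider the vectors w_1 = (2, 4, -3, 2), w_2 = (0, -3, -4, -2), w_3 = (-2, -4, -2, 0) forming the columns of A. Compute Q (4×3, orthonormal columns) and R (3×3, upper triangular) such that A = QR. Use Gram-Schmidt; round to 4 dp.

w_1 = (2, 4, -3, 2); ‖w_1‖ = 5.7446, so q_1 = (0.3482, 0.6963, -0.5222, 0.3482).
q_1·w_2 = 0.3482·0 + 0.6963·(-3) + (-0.5222)·(-4) + 0.3482·(-2) = -0.6963.
u_2 = w_2 + 0.6963·q_1 = (0.2424, -2.5152, -4.3636, -1.7576).
‖u_2‖ = 5.3400, so q_2 = (0.0454, -0.4710, -0.8172, -0.3291).
q_1·w_3 = 0.3482·(-2) + 0.6963·(-4) + (-0.5222)·(-2) + 0.3482·0 = -2.4371; q_2·w_3 = 0.0454·(-2) + (-0.4710)·(-4) + (-0.8172)·(-2) + (-0.3291)·0 = 3.4276.
u_3 = w_3 + 2.4371·q_1 − 3.4276·q_2 = (-1.3071, -0.6886, -0.4718, 1.9766).
‖u_3‖ = 2.5125, so q_3 = (-0.5203, -0.2741, -0.1878, 0.7867).

Q = [[0.3482, 0.0454, -0.5203], [0.6963, -0.4710, -0.2741], [-0.5222, -0.8172, -0.1878], [0.3482, -0.3291, 0.7867]], R = [[5.7446, -0.6963, -2.4371], [0.0000, 5.3400, 3.4276], [0.0000, 0.0000, 2.5125]]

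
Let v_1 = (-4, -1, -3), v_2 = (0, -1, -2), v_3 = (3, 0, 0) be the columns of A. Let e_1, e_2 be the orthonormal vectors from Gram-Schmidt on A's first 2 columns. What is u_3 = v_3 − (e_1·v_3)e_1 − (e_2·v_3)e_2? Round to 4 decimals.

v_1 = (-4, -1, -3); ‖v_1‖ = 5.0990, so e_1 = (-0.7845, -0.1961, -0.5883).
e_1·v_2 = (-0.7845)·0 + (-0.1961)·(-1) + (-0.5883)·(-2) = 1.3728.
u_2 = v_2 − 1.3728·e_1 = (1.0769, -0.7308, -1.1923).
‖u_2‖ = 1.7650, so e_2 = (0.6101, -0.4140, -0.6755).
e_1·v_3 = (-0.7845)·3 + (-0.1961)·0 + (-0.5883)·0 = -2.3534; e_2·v_3 = 0.6101·3 + (-0.4140)·0 + (-0.6755)·0 = 1.8304.
u_3 = v_3 + 2.3534·e_1 − 1.8304·e_2 = (0.0370, 0.2963, -0.1481).

u_3 = (0.0370, 0.2963, -0.1481)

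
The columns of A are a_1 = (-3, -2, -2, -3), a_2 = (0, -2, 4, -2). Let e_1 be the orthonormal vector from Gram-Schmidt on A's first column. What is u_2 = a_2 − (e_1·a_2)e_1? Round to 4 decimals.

a_1 = (-3, -2, -2, -3); ‖a_1‖ = 5.0990, so e_1 = (-0.5883, -0.3922, -0.3922, -0.5883).
e_1·a_2 = (-0.5883)·0 + (-0.3922)·(-2) + (-0.3922)·4 + (-0.5883)·(-2) = 0.3922.
u_2 = a_2 − 0.3922·e_1 = (0.2308, -1.8462, 4.1538, -1.7692).

u_2 = (0.2308, -1.8462, 4.1538, -1.7692)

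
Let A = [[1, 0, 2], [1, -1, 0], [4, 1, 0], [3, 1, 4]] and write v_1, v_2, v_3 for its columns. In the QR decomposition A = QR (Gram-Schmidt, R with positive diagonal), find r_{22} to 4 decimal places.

r_{22} = 1.2910

v_1 = (1, 1, 4, 3); ‖v_1‖ = 5.1962, so e_1 = (0.1925, 0.1925, 0.7698, 0.5774).
e_1·v_2 = 0.1925·0 + 0.1925·(-1) + 0.7698·1 + 0.5774·1 = 1.1547.
u_2 = v_2 − 1.1547·e_1 = (-0.2222, -1.2222, 0.1111, 0.3333).
r_{22} = ‖u_2‖ = 1.2910.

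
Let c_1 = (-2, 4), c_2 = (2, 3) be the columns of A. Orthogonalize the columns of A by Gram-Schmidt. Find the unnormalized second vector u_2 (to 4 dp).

u_2 = (2.8000, 1.4000)

c_1 = (-2, 4); ‖c_1‖ = 4.4721, so q_1 = (-0.4472, 0.8944).
q_1·c_2 = (-0.4472)·2 + 0.8944·3 = 1.7889.
u_2 = c_2 − 1.7889·q_1 = (2.8000, 1.4000).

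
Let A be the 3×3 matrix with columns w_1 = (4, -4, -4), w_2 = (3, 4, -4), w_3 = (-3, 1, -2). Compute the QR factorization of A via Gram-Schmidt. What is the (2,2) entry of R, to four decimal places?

r_{22} = 6.1644

w_1 = (4, -4, -4); ‖w_1‖ = 6.9282, so e_1 = (0.5774, -0.5774, -0.5774).
e_1·w_2 = 0.5774·3 + (-0.5774)·4 + (-0.5774)·(-4) = 1.7321.
u_2 = w_2 − 1.7321·e_1 = (2.0000, 5.0000, -3.0000).
r_{22} = ‖u_2‖ = 6.1644.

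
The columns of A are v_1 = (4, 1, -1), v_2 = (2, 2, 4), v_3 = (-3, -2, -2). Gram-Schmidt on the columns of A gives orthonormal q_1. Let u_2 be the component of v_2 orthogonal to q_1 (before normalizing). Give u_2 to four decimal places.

u_2 = (0.6667, 1.6667, 4.3333)

v_1 = (4, 1, -1); ‖v_1‖ = 4.2426, so q_1 = (0.9428, 0.2357, -0.2357).
q_1·v_2 = 0.9428·2 + 0.2357·2 + (-0.2357)·4 = 1.4142.
u_2 = v_2 − 1.4142·q_1 = (0.6667, 1.6667, 4.3333).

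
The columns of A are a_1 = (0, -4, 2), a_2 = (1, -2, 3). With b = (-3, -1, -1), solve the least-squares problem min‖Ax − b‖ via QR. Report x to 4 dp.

q_1 = a_1/‖a_1‖ = (0, -4, 2)/4.4721 = (0.0000, -0.8944, 0.4472).
r_{12} = q_1·a_2 = 3.1305.
u_2 = a_2 − 3.1305·q_1 = (1.0000, 0.8000, 1.6000).
‖u_2‖ = 2.0494, so q_2 = (0.4880, 0.3904, 0.7807).
Qᵀb = (0.4472, -2.6349).
Back-substitute: x_2 = -2.6349/2.0494 = -1.2857.
x_1 = (0.4472 − 3.1305·(-1.2857))/4.4721 = 1.0000.

x = (1.0000, -1.2857)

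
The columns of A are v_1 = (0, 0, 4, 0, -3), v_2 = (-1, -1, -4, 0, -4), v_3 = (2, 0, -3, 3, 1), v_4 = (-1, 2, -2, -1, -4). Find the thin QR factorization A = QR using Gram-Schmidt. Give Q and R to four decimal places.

Q = [[0.0000, -0.1731, 0.5713, 0.0700], [0.0000, -0.1731, 0.0292, 0.9739], [0.8000, -0.5817, -0.0643, -0.1119], [0.0000, 0.0000, 0.8131, -0.1088], [-0.6000, -0.7756, -0.0858, -0.1491]], R = [[5.0000, -0.8000, -3.0000, 0.8000], [0.0000, 5.7758, 0.6233, 4.0929], [0.0000, 0.0000, 3.6894, -0.8541], [0.0000, 0.0000, 0.0000, 2.8069]]

q_1 = v_1/‖v_1‖ = (0, 0, 4, 0, -3)/5.0000 = (0.0000, 0.0000, 0.8000, 0.0000, -0.6000).
r_{12} = q_1·v_2 = -0.8000.
u_2 = v_2 + 0.8000·q_1 = (-1.0000, -1.0000, -3.3600, 0.0000, -4.4800).
‖u_2‖ = 5.7758, so q_2 = (-0.1731, -0.1731, -0.5817, 0.0000, -0.7756).
r_{13} = q_1·v_3 = -3.0000; r_{23} = q_2·v_3 = 0.6233.
u_3 = v_3 + 3.0000·q_1 − 0.6233·q_2 = (2.1079, 0.1079, -0.2374, 3.0000, -0.3165).
‖u_3‖ = 3.6894, so q_3 = (0.5713, 0.0292, -0.0643, 0.8131, -0.0858).
r_{14} = q_1·v_4 = 0.8000; r_{24} = q_2·v_4 = 4.0929; r_{34} = q_3·v_4 = -0.8541.
u_4 = v_4 − 0.8000·q_1 − 4.0929·q_2 + 0.8541·q_3 = (0.1966, 2.7336, -0.3140, -0.3055, -0.4186).
‖u_4‖ = 2.8069, so q_4 = (0.0700, 0.9739, -0.1119, -0.1088, -0.1491).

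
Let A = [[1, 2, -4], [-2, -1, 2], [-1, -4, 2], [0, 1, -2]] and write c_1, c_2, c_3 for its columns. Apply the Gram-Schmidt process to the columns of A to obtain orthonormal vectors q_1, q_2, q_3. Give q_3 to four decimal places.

q_3 = (-0.7130, -0.1296, -0.4537, -0.5186)

c_1 = (1, -2, -1, 0); ‖c_1‖ = 2.4495, so q_1 = (0.4082, -0.8165, -0.4082, 0.0000).
q_1·c_2 = 0.4082·2 + (-0.8165)·(-1) + (-0.4082)·(-4) + 0.0000·1 = 3.2660.
u_2 = c_2 − 3.2660·q_1 = (0.6667, 1.6667, -2.6667, 1.0000).
‖u_2‖ = 3.3665, so q_2 = (0.1980, 0.4951, -0.7921, 0.2970).
q_1·c_3 = 0.4082·(-4) + (-0.8165)·2 + (-0.4082)·2 + 0.0000·(-2) = -4.0825; q_2·c_3 = 0.1980·(-4) + 0.4951·2 + (-0.7921)·2 + 0.2970·(-2) = -1.9803.
u_3 = c_3 + 4.0825·q_1 + 1.9803·q_2 = (-1.9412, -0.3529, -1.2353, -1.4118).
‖u_3‖ = 2.7225, so q_3 = (-0.7130, -0.1296, -0.4537, -0.5186).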